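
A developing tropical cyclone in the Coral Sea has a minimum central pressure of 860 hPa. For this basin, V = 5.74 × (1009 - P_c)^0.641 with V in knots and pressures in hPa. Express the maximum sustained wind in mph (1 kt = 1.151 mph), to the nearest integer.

ΔP = 1009 − 860 = 149 hPa.
V ≈ 5.74 × 149^0.641 = 5.74 × 24.718 ≈ 141.881 kt.
141.881 × 1.151 ≈ 163.31 mph → 163 mph.

163 mph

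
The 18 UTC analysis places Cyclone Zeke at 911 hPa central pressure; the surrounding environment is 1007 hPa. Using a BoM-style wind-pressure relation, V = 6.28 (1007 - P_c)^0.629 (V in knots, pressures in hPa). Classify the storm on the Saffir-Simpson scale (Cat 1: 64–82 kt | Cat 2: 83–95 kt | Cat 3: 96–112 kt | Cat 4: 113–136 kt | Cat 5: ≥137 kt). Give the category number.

ΔP = 1007 − 911 = 96 hPa.
V ≈ 6.28 × 96^0.629 = 6.28 × 17.65 ≈ 111 kt.
111 kt falls in the Category 3 band.

3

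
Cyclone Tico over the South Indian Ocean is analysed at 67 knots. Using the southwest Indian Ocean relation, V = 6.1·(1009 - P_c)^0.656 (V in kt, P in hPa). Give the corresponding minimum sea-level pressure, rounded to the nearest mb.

ΔP = (V / 6.1)^(1/0.656) = (67/6.1)^1.524.
67/6.1 = 10.984; 10.984^1.524 ≈ 38.59 mb.
P_c = 1009 − 38.59 = 970.41 ≈ 970 mb.

970 mb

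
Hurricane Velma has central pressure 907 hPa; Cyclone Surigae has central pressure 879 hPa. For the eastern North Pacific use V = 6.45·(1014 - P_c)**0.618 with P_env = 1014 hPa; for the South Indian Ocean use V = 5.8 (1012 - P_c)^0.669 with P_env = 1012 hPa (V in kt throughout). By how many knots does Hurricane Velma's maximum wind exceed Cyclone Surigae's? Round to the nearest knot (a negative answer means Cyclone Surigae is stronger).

Hurricane Velma: ΔP = 107; V ≈ 6.45 × 107^0.618 ≈ 115.80 kt.
Cyclone Surigae: ΔP = 133; V ≈ 5.8 × 133^0.669 ≈ 152.86 kt.
Difference ≈ 115.80 − 152.86 = -37.06 → -37 kt.

-37 kt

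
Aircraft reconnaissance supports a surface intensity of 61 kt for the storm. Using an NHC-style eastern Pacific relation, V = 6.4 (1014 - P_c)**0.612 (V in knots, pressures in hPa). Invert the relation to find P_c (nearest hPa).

974 hPa

ΔP = (V / 6.4)^(1/0.612) = (61/6.4)^1.634.
61/6.4 = 9.531; 9.531^1.634 ≈ 39.80 hPa.
P_c = 1014 − 39.80 = 974.20 ≈ 974 hPa.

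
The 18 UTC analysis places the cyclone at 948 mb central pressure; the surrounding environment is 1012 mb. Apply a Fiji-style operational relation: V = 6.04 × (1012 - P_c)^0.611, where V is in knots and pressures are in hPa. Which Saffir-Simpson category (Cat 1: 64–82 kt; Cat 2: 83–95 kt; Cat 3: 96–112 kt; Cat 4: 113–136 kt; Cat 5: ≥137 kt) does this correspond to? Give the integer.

ΔP = 1012 − 948 = 64 mb.
V ≈ 6.04 × 64^0.611 = 6.04 × 12.69 ≈ 77 kt.
77 kt falls in the Category 1 band.

1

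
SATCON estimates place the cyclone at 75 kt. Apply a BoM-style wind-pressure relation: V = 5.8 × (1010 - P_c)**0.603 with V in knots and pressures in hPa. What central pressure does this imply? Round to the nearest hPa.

940 hPa

ΔP = (V / 5.8)^(1/0.603) = (75/5.8)^1.658.
75/5.8 = 12.931; 12.931^1.658 ≈ 69.74 hPa.
P_c = 1010 − 69.74 = 940.26 ≈ 940 hPa.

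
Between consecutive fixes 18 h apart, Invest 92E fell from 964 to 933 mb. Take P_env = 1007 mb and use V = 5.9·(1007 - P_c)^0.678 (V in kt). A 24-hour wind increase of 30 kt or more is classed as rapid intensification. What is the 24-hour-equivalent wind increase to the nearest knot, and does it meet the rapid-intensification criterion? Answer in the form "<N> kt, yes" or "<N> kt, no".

V₁: ΔP = 43, V ≈ 5.9 × 43^0.678 ≈ 75.57 kt.
V₂: ΔP = 74, V ≈ 5.9 × 74^0.678 ≈ 109.19 kt.
ΔV over 18 h = 33.62 kt → 24 h equivalent = 33.62 × 24/18 ≈ 44.83 kt.
45 kt ≥ 30 kt ⇒ rapid intensification.

45 kt, yes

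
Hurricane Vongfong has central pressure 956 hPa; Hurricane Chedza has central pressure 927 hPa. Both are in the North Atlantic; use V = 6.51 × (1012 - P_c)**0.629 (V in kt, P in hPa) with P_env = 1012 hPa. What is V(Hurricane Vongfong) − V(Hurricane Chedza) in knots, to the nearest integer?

-25 kt

Hurricane Vongfong: ΔP = 56; V ≈ 6.51 × 56^0.629 ≈ 81.88 kt.
Hurricane Chedza: ΔP = 85; V ≈ 6.51 × 85^0.629 ≈ 106.46 kt.
Difference ≈ 81.88 − 106.46 = -24.58 → -25 kt.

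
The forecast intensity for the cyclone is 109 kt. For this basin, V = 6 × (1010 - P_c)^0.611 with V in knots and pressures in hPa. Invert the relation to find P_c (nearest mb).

ΔP = (V / 6)^(1/0.611) = (109/6)^1.637.
109/6 = 18.167; 18.167^1.637 ≈ 115.08 mb.
P_c = 1010 − 115.08 = 894.92 ≈ 895 mb.

895 mb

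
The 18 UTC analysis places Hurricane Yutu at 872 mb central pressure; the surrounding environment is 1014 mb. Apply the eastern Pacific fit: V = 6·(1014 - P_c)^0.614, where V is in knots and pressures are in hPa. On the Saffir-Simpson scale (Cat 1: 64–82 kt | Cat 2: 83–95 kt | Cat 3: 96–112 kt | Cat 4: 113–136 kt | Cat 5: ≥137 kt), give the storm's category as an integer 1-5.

ΔP = 1014 − 872 = 142 mb.
V ≈ 6 × 142^0.614 = 6 × 20.97 ≈ 126 kt.
126 kt falls in the Category 4 band.

4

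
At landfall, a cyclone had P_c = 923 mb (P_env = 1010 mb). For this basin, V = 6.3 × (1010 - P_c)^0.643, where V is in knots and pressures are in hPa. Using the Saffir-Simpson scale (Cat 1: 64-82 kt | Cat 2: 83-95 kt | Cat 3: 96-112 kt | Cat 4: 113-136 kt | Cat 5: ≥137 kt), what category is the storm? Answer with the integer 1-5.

ΔP = 1010 − 923 = 87 mb.
V ≈ 6.3 × 87^0.643 = 6.3 × 17.66 ≈ 111 kt.
111 kt falls in the Category 3 band.

3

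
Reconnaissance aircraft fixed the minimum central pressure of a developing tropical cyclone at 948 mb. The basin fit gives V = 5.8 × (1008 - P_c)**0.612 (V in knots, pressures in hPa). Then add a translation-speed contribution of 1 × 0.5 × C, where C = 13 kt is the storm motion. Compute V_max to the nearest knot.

78 kt

ΔP = 1008 − 948 = 60 mb.
60^0.612 ≈ 12.253.
V ≈ 5.8 × 12.253 ≈ 71.1 kt.
Translation term: 1 × 0.5 × 13 = 6.5 kt.
Corrected V ≈ 77.6 kt → 78 kt.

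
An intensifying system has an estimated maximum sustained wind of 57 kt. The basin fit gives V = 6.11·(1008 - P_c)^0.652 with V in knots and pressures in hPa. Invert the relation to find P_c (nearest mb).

ΔP = (V / 6.11)^(1/0.652) = (57/6.11)^1.534.
57/6.11 = 9.329; 9.329^1.534 ≈ 30.72 mb.
P_c = 1008 − 30.72 = 977.28 ≈ 977 mb.

977 mb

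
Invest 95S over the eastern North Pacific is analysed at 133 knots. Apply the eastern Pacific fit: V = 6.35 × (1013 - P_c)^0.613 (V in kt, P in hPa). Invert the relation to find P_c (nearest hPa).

870 hPa

ΔP = (V / 6.35)^(1/0.613) = (133/6.35)^1.631.
133/6.35 = 20.945; 20.945^1.631 ≈ 142.92 hPa.
P_c = 1013 − 142.92 = 870.08 ≈ 870 hPa.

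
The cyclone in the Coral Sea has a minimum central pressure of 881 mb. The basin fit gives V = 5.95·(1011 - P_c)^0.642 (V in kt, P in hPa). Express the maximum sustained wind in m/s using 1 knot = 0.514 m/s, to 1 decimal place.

69.6 m/s

ΔP = 1011 − 881 = 130 mb.
V ≈ 5.95 × 130^0.642 = 5.95 × 22.759 ≈ 135.416 kt.
135.416 × 0.514 ≈ 69.60 m/s → 69.6 m/s.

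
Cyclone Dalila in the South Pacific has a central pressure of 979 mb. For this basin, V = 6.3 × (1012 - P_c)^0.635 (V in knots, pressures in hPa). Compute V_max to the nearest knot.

58 kt

ΔP = 1012 − 979 = 33 mb.
33^0.635 ≈ 9.210.
V ≈ 6.3 × 9.210 ≈ 58.0 kt.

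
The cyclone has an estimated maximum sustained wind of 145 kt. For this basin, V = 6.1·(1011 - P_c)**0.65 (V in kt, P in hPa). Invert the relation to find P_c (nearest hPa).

ΔP = (V / 6.1)^(1/0.65) = (145/6.1)^1.538.
145/6.1 = 23.770; 23.770^1.538 ≈ 130.91 hPa.
P_c = 1011 − 130.91 = 880.09 ≈ 880 hPa.

880 hPa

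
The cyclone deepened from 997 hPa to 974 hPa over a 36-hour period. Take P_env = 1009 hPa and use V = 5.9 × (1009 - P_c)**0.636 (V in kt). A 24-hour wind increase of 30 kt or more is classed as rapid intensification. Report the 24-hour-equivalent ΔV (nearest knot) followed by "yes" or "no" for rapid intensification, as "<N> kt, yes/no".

19 kt, no

V₁: ΔP = 12, V ≈ 5.9 × 12^0.636 ≈ 28.66 kt.
V₂: ΔP = 35, V ≈ 5.9 × 35^0.636 ≈ 56.61 kt.
ΔV over 36 h = 27.95 kt → 24 h equivalent = 27.95 × 24/36 ≈ 18.63 kt.
19 kt < 30 kt ⇒ not rapid intensification.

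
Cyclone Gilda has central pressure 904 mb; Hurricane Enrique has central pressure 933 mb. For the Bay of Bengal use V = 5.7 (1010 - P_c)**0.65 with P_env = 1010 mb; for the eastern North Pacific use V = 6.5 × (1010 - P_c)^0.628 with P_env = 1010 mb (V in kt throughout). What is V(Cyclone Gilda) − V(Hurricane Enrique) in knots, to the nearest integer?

Cyclone Gilda: ΔP = 106; V ≈ 5.7 × 106^0.65 ≈ 118.12 kt.
Hurricane Enrique: ΔP = 77; V ≈ 6.5 × 77^0.628 ≈ 99.46 kt.
Difference ≈ 118.12 − 99.46 = 18.66 → 19 kt.

19 kt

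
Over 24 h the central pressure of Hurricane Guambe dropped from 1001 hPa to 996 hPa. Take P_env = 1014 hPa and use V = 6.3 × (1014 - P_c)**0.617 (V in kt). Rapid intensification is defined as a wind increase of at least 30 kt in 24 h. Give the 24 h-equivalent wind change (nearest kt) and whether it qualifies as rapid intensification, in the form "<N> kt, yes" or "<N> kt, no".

V₁: ΔP = 13, V ≈ 6.3 × 13^0.617 ≈ 30.67 kt.
V₂: ΔP = 18, V ≈ 6.3 × 18^0.617 ≈ 37.48 kt.
ΔV over 24 h = 6.81 kt → 24 h equivalent = 6.81 × 24/24 ≈ 6.81 kt.
7 kt < 30 kt ⇒ not rapid intensification.

7 kt, no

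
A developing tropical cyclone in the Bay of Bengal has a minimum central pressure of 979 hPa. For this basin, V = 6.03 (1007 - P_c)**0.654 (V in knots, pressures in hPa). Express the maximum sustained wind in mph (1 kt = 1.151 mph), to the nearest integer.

ΔP = 1007 − 979 = 28 hPa.
V ≈ 6.03 × 28^0.654 = 6.03 × 8.840 ≈ 53.304 kt.
53.304 × 1.151 ≈ 61.35 mph → 61 mph.

61 mph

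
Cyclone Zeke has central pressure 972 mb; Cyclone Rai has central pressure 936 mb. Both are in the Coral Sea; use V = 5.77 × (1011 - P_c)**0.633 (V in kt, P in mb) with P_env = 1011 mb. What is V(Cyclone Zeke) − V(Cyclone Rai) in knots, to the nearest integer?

Cyclone Zeke: ΔP = 39; V ≈ 5.77 × 39^0.633 ≈ 58.66 kt.
Cyclone Rai: ΔP = 75; V ≈ 5.77 × 75^0.633 ≈ 88.73 kt.
Difference ≈ 58.66 − 88.73 = -30.07 → -30 kt.

-30 kt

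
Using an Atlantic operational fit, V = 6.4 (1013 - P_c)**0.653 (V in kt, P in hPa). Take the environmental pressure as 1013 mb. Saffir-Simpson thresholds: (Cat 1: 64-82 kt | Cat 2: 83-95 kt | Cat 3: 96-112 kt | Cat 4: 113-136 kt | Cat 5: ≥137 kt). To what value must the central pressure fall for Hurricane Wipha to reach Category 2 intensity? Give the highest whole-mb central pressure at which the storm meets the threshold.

962 mb

Category 2 begins at V = 83 kt.
Required ΔP = (83/6.4)^(1/0.653) = 12.969^1.531 ≈ 50.62 mb.
P_c ≤ 1013 − 50.62 = 962.38, so the highest integer P_c is 962 mb.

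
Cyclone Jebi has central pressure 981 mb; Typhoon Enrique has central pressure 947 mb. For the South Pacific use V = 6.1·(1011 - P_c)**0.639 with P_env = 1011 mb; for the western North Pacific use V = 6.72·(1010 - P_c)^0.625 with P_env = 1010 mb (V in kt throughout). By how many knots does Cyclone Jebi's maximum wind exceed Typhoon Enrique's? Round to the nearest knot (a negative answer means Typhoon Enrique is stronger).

Cyclone Jebi: ΔP = 30; V ≈ 6.1 × 30^0.639 ≈ 53.61 kt.
Typhoon Enrique: ΔP = 63; V ≈ 6.72 × 63^0.625 ≈ 89.53 kt.
Difference ≈ 53.61 − 89.53 = -35.92 → -36 kt.

-36 kt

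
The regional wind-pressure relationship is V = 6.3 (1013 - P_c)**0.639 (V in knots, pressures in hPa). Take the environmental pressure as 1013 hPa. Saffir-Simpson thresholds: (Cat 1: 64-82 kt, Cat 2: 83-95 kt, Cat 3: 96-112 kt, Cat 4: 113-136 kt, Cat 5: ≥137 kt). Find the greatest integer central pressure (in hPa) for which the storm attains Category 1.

975 hPa

Category 1 begins at V = 64 kt.
Required ΔP = (64/6.3)^(1/0.639) = 10.159^1.565 ≈ 37.64 hPa.
P_c ≤ 1013 − 37.64 = 975.36, so the highest integer P_c is 975 hPa.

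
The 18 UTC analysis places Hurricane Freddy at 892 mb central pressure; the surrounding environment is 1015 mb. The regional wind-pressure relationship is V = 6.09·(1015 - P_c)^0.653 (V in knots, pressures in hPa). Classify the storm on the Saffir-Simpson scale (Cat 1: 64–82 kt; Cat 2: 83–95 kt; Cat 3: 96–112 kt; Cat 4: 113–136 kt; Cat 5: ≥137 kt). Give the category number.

ΔP = 1015 − 892 = 123 mb.
V ≈ 6.09 × 123^0.653 = 6.09 × 23.16 ≈ 141 kt.
141 kt falls in the Category 5 band.

5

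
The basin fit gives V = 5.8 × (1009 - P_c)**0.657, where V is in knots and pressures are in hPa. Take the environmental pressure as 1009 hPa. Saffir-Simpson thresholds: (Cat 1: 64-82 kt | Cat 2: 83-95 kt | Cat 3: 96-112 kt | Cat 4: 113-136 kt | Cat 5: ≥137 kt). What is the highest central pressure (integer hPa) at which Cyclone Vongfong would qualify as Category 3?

937 hPa

Category 3 begins at V = 96 kt.
Required ΔP = (96/5.8)^(1/0.657) = 16.552^1.522 ≈ 71.64 hPa.
P_c ≤ 1009 − 71.64 = 937.36, so the highest integer P_c is 937 hPa.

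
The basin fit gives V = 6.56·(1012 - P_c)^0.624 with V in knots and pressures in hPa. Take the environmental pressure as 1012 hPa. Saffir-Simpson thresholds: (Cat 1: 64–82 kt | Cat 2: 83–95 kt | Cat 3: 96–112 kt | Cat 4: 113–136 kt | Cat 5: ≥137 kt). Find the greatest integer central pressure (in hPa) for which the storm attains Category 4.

916 hPa

Category 4 begins at V = 113 kt.
Required ΔP = (113/6.56)^(1/0.624) = 17.226^1.603 ≈ 95.73 hPa.
P_c ≤ 1012 − 95.73 = 916.27, so the highest integer P_c is 916 hPa.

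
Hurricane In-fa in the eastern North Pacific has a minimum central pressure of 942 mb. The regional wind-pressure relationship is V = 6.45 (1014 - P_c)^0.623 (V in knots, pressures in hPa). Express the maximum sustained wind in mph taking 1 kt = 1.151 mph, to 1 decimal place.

ΔP = 1014 − 942 = 72 mb.
V ≈ 6.45 × 72^0.623 = 6.45 × 14.359 ≈ 92.614 kt.
92.614 × 1.151 ≈ 106.60 mph → 106.6 mph.

106.6 mph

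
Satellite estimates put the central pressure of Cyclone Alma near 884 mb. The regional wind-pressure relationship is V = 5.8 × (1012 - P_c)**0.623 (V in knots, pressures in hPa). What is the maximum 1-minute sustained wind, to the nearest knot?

ΔP = 1012 − 884 = 128 mb.
128^0.623 ≈ 20.549.
V ≈ 5.8 × 20.549 ≈ 119.2 kt.

119 kt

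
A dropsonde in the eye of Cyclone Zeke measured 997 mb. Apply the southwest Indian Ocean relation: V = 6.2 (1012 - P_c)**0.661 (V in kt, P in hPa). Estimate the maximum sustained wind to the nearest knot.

ΔP = 1012 − 997 = 15 mb.
15^0.661 ≈ 5.990.
V ≈ 6.2 × 5.990 ≈ 37.1 kt.

37 kt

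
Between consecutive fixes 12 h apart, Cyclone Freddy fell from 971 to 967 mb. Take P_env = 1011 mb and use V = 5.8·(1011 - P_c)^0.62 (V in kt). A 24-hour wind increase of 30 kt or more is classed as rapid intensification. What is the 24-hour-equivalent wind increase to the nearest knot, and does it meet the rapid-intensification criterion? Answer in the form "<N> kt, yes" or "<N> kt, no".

7 kt, no

V₁: ΔP = 40, V ≈ 5.8 × 40^0.62 ≈ 57.11 kt.
V₂: ΔP = 44, V ≈ 5.8 × 44^0.62 ≈ 60.59 kt.
ΔV over 12 h = 3.48 kt → 24 h equivalent = 3.48 × 24/12 ≈ 6.96 kt.
7 kt < 30 kt ⇒ not rapid intensification.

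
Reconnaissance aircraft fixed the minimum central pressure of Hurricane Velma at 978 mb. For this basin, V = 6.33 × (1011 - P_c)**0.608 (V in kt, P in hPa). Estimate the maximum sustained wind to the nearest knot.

ΔP = 1011 − 978 = 33 mb.
33^0.608 ≈ 8.380.
V ≈ 6.33 × 8.380 ≈ 53.0 kt.

53 kt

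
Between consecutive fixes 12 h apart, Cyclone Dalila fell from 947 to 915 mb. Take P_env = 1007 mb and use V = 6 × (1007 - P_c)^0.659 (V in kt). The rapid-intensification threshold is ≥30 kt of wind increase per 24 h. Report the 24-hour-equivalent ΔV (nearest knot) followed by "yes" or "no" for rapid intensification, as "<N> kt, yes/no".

V₁: ΔP = 60, V ≈ 6 × 60^0.659 ≈ 89.12 kt.
V₂: ΔP = 92, V ≈ 6 × 92^0.659 ≈ 118.11 kt.
ΔV over 12 h = 28.99 kt → 24 h equivalent = 28.99 × 24/12 ≈ 57.98 kt.
58 kt ≥ 30 kt ⇒ rapid intensification.

58 kt, yes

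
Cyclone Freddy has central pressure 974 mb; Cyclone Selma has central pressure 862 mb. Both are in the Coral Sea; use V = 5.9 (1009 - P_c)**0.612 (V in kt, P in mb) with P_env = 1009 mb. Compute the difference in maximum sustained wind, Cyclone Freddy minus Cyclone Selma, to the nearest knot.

Cyclone Freddy: ΔP = 35; V ≈ 5.9 × 35^0.612 ≈ 51.98 kt.
Cyclone Selma: ΔP = 147; V ≈ 5.9 × 147^0.612 ≈ 125.10 kt.
Difference ≈ 51.98 − 125.10 = -73.12 → -73 kt.

-73 kt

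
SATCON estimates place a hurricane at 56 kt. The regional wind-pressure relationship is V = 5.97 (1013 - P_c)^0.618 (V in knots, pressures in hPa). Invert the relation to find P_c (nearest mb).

976 mb

ΔP = (V / 5.97)^(1/0.618) = (56/5.97)^1.618.
56/5.97 = 9.380; 9.380^1.618 ≈ 37.42 mb.
P_c = 1013 − 37.42 = 975.58 ≈ 976 mb.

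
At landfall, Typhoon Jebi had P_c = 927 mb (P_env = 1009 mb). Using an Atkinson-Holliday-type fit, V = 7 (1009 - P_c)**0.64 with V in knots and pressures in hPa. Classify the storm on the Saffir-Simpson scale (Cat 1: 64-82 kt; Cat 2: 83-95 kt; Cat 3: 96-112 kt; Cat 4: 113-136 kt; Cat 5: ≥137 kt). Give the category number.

4

ΔP = 1009 − 927 = 82 mb.
V ≈ 7 × 82^0.64 = 7 × 16.78 ≈ 117 kt.
117 kt falls in the Category 4 band.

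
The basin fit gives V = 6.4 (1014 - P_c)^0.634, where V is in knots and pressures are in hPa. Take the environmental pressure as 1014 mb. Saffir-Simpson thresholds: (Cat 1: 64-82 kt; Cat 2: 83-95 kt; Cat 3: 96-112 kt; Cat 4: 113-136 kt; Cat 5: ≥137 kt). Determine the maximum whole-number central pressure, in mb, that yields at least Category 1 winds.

976 mb

Category 1 begins at V = 64 kt.
Required ΔP = (64/6.4)^(1/0.634) = 10.000^1.577 ≈ 37.78 mb.
P_c ≤ 1014 − 37.78 = 976.22, so the highest integer P_c is 976 mb.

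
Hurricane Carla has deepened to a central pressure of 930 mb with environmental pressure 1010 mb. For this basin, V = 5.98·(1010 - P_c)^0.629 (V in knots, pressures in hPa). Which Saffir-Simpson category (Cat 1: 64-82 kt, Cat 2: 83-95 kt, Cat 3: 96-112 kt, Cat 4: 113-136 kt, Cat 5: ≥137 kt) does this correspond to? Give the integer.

ΔP = 1010 − 930 = 80 mb.
V ≈ 5.98 × 80^0.629 = 5.98 × 15.74 ≈ 94 kt.
94 kt falls in the Category 2 band.

2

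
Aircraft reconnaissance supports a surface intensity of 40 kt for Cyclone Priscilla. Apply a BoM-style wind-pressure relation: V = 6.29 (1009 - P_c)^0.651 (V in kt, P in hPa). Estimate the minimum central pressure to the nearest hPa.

ΔP = (V / 6.29)^(1/0.651) = (40/6.29)^1.536.
40/6.29 = 6.359; 6.359^1.536 ≈ 17.14 hPa.
P_c = 1009 − 17.14 = 991.86 ≈ 992 hPa.

992 hPa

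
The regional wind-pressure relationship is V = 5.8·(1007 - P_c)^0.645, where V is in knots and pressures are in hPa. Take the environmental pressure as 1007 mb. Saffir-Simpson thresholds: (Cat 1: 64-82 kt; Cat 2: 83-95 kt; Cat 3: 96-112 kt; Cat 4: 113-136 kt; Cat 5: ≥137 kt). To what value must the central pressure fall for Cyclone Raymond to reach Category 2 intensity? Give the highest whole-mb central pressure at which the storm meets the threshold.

945 mb

Category 2 begins at V = 83 kt.
Required ΔP = (83/5.8)^(1/0.645) = 14.310^1.550 ≈ 61.90 mb.
P_c ≤ 1007 − 61.90 = 945.10, so the highest integer P_c is 945 mb.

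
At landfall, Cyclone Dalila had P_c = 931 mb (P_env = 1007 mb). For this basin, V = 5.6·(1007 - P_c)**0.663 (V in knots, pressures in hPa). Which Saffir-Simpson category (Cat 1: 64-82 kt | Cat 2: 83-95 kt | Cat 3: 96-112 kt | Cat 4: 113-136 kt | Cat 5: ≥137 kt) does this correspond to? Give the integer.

3

ΔP = 1007 − 931 = 76 mb.
V ≈ 5.6 × 76^0.663 = 5.6 × 17.66 ≈ 99 kt.
99 kt falls in the Category 3 band.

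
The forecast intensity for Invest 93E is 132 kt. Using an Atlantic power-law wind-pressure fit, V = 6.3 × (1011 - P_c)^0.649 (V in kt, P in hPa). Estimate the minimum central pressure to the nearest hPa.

902 hPa

ΔP = (V / 6.3)^(1/0.649) = (132/6.3)^1.541.
132/6.3 = 20.952; 20.952^1.541 ≈ 108.59 hPa.
P_c = 1011 − 108.59 = 902.41 ≈ 902 hPa.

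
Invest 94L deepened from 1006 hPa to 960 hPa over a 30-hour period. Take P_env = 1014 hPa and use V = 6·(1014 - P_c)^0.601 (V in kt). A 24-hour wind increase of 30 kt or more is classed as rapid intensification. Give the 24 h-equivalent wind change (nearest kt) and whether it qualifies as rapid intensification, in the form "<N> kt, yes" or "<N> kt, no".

V₁: ΔP = 8, V ≈ 6 × 8^0.601 ≈ 20.94 kt.
V₂: ΔP = 54, V ≈ 6 × 54^0.601 ≈ 65.97 kt.
ΔV over 30 h = 45.03 kt → 24 h equivalent = 45.03 × 24/30 ≈ 36.02 kt.
36 kt ≥ 30 kt ⇒ rapid intensification.

36 kt, yes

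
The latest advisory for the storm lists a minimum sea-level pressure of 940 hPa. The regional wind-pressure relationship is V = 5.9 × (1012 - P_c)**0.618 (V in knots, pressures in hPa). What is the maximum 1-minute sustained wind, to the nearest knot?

83 kt

ΔP = 1012 − 940 = 72 hPa.
72^0.618 ≈ 14.055.
V ≈ 5.9 × 14.055 ≈ 82.9 kt.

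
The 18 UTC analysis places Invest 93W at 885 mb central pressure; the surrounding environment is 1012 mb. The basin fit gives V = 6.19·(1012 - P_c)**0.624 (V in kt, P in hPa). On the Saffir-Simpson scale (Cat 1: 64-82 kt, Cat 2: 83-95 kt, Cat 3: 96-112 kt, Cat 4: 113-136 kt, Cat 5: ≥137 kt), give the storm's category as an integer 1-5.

4

ΔP = 1012 − 885 = 127 mb.
V ≈ 6.19 × 127^0.624 = 6.19 × 20.55 ≈ 127 kt.
127 kt falls in the Category 4 band.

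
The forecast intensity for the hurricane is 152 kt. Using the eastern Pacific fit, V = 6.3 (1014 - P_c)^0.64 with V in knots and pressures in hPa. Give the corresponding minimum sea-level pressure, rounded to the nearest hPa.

869 hPa

ΔP = (V / 6.3)^(1/0.64) = (152/6.3)^1.562.
152/6.3 = 24.127; 24.127^1.562 ≈ 144.60 hPa.
P_c = 1014 − 144.60 = 869.40 ≈ 869 hPa.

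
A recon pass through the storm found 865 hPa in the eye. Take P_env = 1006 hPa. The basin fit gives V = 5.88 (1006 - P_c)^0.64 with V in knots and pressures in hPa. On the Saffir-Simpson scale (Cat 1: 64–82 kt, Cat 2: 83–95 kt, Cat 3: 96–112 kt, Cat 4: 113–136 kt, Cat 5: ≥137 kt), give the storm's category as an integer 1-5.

ΔP = 1006 − 865 = 141 hPa.
V ≈ 5.88 × 141^0.64 = 5.88 × 23.74 ≈ 140 kt.
140 kt falls in the Category 5 band.

5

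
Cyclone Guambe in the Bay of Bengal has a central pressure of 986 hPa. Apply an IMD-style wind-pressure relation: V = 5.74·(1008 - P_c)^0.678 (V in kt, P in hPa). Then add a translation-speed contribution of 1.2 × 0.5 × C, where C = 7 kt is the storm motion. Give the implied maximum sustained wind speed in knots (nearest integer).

ΔP = 1008 − 986 = 22 hPa.
22^0.678 ≈ 8.131.
V ≈ 5.74 × 8.131 ≈ 46.7 kt.
Translation term: 1.2 × 0.5 × 7 = 4.2 kt.
Corrected V ≈ 50.9 kt → 51 kt.

51 kt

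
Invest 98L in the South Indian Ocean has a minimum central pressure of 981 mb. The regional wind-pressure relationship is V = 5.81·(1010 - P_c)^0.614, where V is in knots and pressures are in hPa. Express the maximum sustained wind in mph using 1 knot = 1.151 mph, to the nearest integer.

ΔP = 1010 − 981 = 29 mb.
V ≈ 5.81 × 29^0.614 = 5.81 × 7.905 ≈ 45.929 kt.
45.929 × 1.151 ≈ 52.86 mph → 53 mph.

53 mph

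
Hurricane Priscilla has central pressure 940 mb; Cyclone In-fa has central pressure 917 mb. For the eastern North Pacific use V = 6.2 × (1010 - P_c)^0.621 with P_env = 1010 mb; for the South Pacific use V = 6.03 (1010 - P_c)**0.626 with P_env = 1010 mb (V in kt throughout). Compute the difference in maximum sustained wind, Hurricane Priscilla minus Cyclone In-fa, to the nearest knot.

-16 kt

Hurricane Priscilla: ΔP = 70; V ≈ 6.2 × 70^0.621 ≈ 86.74 kt.
Cyclone In-fa: ΔP = 93; V ≈ 6.03 × 93^0.626 ≈ 102.94 kt.
Difference ≈ 86.74 − 102.94 = -16.20 → -16 kt.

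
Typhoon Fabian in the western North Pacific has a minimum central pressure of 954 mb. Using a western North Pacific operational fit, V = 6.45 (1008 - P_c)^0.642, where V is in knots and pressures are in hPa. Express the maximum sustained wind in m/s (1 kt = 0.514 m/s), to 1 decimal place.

42.9 m/s

ΔP = 1008 − 954 = 54 mb.
V ≈ 6.45 × 54^0.642 = 6.45 × 12.948 ≈ 83.513 kt.
83.513 × 0.514 ≈ 42.93 m/s → 42.9 m/s.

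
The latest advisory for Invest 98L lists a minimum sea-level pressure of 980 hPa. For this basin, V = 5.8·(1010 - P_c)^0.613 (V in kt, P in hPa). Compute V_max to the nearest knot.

ΔP = 1010 − 980 = 30 hPa.
30^0.613 ≈ 8.044.
V ≈ 5.8 × 8.044 ≈ 46.7 kt.

47 kt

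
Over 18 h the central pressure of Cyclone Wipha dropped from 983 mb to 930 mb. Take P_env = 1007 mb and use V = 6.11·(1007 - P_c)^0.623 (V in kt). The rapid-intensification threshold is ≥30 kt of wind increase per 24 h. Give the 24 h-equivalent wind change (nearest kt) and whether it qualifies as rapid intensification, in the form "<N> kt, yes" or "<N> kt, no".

V₁: ΔP = 24, V ≈ 6.11 × 24^0.623 ≈ 44.25 kt.
V₂: ΔP = 77, V ≈ 6.11 × 77^0.623 ≈ 91.48 kt.
ΔV over 18 h = 47.23 kt → 24 h equivalent = 47.23 × 24/18 ≈ 62.97 kt.
63 kt ≥ 30 kt ⇒ rapid intensification.

63 kt, yes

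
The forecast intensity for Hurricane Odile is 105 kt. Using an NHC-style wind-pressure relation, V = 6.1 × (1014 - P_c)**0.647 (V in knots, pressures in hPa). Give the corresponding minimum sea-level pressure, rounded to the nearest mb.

933 mb

ΔP = (V / 6.1)^(1/0.647) = (105/6.1)^1.546.
105/6.1 = 17.213; 17.213^1.546 ≈ 81.31 mb.
P_c = 1014 − 81.31 = 932.69 ≈ 933 mb.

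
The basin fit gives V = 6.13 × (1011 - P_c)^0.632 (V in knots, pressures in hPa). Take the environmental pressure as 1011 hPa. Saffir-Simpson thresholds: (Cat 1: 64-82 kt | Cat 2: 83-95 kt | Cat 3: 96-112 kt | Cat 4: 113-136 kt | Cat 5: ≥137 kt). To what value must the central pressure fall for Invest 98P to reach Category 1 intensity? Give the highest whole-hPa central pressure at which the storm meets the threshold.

970 hPa

Category 1 begins at V = 64 kt.
Required ΔP = (64/6.13)^(1/0.632) = 10.440^1.582 ≈ 40.92 hPa.
P_c ≤ 1011 − 40.92 = 970.08, so the highest integer P_c is 970 hPa.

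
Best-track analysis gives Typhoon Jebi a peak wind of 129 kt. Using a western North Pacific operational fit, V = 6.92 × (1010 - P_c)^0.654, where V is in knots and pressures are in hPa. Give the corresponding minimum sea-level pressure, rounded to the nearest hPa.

922 hPa

ΔP = (V / 6.92)^(1/0.654) = (129/6.92)^1.529.
129/6.92 = 18.642; 18.642^1.529 ≈ 87.63 hPa.
P_c = 1010 − 87.63 = 922.37 ≈ 922 hPa.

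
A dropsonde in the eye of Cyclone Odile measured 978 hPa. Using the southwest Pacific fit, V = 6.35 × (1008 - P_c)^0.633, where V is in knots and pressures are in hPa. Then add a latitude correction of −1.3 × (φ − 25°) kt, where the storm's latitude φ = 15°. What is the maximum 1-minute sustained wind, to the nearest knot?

ΔP = 1008 − 978 = 30 hPa.
30^0.633 ≈ 8.610.
V ≈ 6.35 × 8.610 ≈ 54.7 kt.
Latitude correction: −1.3 × (15 − 25) = 13 kt.
Corrected V ≈ 67.7 kt → 68 kt.

68 kt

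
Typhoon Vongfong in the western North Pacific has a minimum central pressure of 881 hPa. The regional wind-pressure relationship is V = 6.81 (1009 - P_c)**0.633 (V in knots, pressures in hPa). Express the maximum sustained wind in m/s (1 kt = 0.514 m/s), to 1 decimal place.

ΔP = 1009 − 881 = 128 hPa.
V ≈ 6.81 × 128^0.633 = 6.81 × 21.571 ≈ 146.896 kt.
146.896 × 0.514 ≈ 75.50 m/s → 75.5 m/s.

75.5 m/s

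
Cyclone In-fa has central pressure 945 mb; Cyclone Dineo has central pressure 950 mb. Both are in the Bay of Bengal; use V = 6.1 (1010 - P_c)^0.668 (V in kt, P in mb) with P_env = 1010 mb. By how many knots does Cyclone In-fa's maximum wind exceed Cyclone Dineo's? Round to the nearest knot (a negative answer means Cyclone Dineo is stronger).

Cyclone In-fa: ΔP = 65; V ≈ 6.1 × 65^0.668 ≈ 99.16 kt.
Cyclone Dineo: ΔP = 60; V ≈ 6.1 × 60^0.668 ≈ 94.00 kt.
Difference ≈ 99.16 − 94.00 = 5.16 → 5 kt.

5 kt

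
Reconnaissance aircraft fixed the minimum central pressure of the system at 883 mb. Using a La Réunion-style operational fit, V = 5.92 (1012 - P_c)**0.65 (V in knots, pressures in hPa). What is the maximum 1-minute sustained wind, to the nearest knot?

ΔP = 1012 − 883 = 129 mb.
129^0.65 ≈ 23.544.
V ≈ 5.92 × 23.544 ≈ 139.4 kt.

139 kt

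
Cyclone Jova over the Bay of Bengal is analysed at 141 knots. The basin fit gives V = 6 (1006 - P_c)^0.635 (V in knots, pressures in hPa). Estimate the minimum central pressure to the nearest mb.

862 mb

ΔP = (V / 6)^(1/0.635) = (141/6)^1.575.
141/6 = 23.500; 23.500^1.575 ≈ 144.27 mb.
P_c = 1006 − 144.27 = 861.73 ≈ 862 mb.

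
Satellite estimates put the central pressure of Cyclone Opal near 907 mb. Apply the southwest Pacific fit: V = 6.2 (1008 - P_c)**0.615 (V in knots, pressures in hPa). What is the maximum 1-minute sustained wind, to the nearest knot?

106 kt

ΔP = 1008 − 907 = 101 mb.
101^0.615 ≈ 17.087.
V ≈ 6.2 × 17.087 ≈ 105.9 kt.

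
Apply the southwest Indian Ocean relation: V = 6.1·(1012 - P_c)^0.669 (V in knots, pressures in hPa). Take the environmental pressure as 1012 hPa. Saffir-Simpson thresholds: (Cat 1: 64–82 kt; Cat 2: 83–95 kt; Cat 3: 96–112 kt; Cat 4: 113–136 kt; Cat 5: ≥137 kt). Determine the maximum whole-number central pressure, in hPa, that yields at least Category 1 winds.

978 hPa

Category 1 begins at V = 64 kt.
Required ΔP = (64/6.1)^(1/0.669) = 10.492^1.495 ≈ 33.57 hPa.
P_c ≤ 1012 − 33.57 = 978.43, so the highest integer P_c is 978 hPa.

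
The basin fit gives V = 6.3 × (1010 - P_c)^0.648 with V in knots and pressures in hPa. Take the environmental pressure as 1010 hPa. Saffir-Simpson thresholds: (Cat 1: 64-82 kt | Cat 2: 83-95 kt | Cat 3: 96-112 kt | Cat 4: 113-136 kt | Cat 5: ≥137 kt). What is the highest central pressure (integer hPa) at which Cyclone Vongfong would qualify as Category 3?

Category 3 begins at V = 96 kt.
Required ΔP = (96/6.3)^(1/0.648) = 15.238^1.543 ≈ 66.91 hPa.
P_c ≤ 1010 − 66.91 = 943.09, so the highest integer P_c is 943 hPa.

943 hPa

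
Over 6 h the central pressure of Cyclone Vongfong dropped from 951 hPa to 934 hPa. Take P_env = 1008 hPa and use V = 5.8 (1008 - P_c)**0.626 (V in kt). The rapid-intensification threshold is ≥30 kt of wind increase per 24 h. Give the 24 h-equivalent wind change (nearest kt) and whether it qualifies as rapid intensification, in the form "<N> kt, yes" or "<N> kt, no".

52 kt, yes

V₁: ΔP = 57, V ≈ 5.8 × 57^0.626 ≈ 72.88 kt.
V₂: ΔP = 74, V ≈ 5.8 × 74^0.626 ≈ 85.82 kt.
ΔV over 6 h = 12.94 kt → 24 h equivalent = 12.94 × 24/6 ≈ 51.76 kt.
52 kt ≥ 30 kt ⇒ rapid intensification.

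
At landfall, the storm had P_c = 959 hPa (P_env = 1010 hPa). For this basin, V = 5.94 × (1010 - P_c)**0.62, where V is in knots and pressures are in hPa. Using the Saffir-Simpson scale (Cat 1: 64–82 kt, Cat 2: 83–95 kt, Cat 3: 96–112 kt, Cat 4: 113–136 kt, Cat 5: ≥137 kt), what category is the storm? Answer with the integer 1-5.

1

ΔP = 1010 − 959 = 51 hPa.
V ≈ 5.94 × 51^0.62 = 5.94 × 11.45 ≈ 68 kt.
68 kt falls in the Category 1 band.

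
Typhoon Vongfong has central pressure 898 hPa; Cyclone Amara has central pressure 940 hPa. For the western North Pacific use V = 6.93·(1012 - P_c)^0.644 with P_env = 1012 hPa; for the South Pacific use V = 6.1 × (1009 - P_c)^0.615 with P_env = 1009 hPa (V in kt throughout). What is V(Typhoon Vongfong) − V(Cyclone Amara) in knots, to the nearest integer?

64 kt

Typhoon Vongfong: ΔP = 114; V ≈ 6.93 × 114^0.644 ≈ 146.35 kt.
Cyclone Amara: ΔP = 69; V ≈ 6.1 × 69^0.615 ≈ 82.46 kt.
Difference ≈ 146.35 − 82.46 = 63.89 → 64 kt.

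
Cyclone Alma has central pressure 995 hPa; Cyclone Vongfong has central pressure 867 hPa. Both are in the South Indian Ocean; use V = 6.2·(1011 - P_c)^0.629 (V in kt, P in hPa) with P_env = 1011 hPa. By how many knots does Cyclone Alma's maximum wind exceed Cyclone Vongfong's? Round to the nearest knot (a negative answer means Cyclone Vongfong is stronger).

-106 kt

Cyclone Alma: ΔP = 16; V ≈ 6.2 × 16^0.629 ≈ 35.46 kt.
Cyclone Vongfong: ΔP = 144; V ≈ 6.2 × 144^0.629 ≈ 141.25 kt.
Difference ≈ 35.46 − 141.25 = -105.79 → -106 kt.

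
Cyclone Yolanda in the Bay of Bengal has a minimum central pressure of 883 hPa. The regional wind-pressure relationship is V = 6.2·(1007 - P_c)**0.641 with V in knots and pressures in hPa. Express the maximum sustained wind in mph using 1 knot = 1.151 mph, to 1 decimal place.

156.8 mph

ΔP = 1007 − 883 = 124 hPa.
V ≈ 6.2 × 124^0.641 = 6.2 × 21.973 ≈ 136.231 kt.
136.231 × 1.151 ≈ 156.80 mph → 156.8 mph.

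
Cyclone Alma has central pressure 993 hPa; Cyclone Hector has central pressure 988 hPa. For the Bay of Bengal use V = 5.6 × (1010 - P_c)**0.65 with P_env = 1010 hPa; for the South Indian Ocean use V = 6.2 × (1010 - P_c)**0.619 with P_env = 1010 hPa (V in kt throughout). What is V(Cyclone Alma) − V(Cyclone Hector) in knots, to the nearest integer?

Cyclone Alma: ΔP = 17; V ≈ 5.6 × 17^0.65 ≈ 35.32 kt.
Cyclone Hector: ΔP = 22; V ≈ 6.2 × 22^0.619 ≈ 42.01 kt.
Difference ≈ 35.32 − 42.01 = -6.69 → -7 kt.

-7 kt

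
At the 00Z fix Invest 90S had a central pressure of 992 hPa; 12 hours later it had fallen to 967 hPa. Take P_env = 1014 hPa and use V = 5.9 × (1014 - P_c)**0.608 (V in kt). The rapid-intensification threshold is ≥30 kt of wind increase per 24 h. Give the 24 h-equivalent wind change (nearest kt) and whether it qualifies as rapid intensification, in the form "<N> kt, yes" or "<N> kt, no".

V₁: ΔP = 22, V ≈ 5.9 × 22^0.608 ≈ 38.64 kt.
V₂: ΔP = 47, V ≈ 5.9 × 47^0.608 ≈ 61.30 kt.
ΔV over 12 h = 22.66 kt → 24 h equivalent = 22.66 × 24/12 ≈ 45.32 kt.
45 kt ≥ 30 kt ⇒ rapid intensification.

45 kt, yes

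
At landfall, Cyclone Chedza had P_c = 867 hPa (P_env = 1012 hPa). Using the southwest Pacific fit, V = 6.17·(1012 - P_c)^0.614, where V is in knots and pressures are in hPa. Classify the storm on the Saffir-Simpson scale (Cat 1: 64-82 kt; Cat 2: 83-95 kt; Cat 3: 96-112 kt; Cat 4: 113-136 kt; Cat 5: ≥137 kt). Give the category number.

ΔP = 1012 − 867 = 145 hPa.
V ≈ 6.17 × 145^0.614 = 6.17 × 21.24 ≈ 131 kt.
131 kt falls in the Category 4 band.

4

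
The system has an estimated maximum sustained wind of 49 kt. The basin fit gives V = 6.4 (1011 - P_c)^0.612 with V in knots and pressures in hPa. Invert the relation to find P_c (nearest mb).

ΔP = (V / 6.4)^(1/0.612) = (49/6.4)^1.634.
49/6.4 = 7.656; 7.656^1.634 ≈ 27.83 mb.
P_c = 1011 − 27.83 = 983.17 ≈ 983 mb.

983 mb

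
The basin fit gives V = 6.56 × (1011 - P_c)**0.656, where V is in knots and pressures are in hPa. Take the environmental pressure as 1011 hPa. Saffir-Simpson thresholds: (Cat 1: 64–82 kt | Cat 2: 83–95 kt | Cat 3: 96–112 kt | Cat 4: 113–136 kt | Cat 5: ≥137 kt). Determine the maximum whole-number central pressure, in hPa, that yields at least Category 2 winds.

963 hPa

Category 2 begins at V = 83 kt.
Required ΔP = (83/6.56)^(1/0.656) = 12.652^1.524 ≈ 47.88 hPa.
P_c ≤ 1011 − 47.88 = 963.12, so the highest integer P_c is 963 hPa.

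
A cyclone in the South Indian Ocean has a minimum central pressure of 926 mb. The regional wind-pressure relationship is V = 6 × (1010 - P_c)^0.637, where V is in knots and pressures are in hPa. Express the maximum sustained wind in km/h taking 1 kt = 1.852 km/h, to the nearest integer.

187 km/h

ΔP = 1010 − 926 = 84 mb.
V ≈ 6 × 84^0.637 = 6 × 16.818 ≈ 100.906 kt.
100.906 × 1.852 ≈ 186.88 km/h → 187 km/h.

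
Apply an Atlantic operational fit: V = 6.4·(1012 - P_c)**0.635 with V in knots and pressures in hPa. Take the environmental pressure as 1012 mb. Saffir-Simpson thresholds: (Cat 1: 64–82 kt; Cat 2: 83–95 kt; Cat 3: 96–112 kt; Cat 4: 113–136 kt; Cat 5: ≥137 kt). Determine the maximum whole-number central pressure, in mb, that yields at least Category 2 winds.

Category 2 begins at V = 83 kt.
Required ΔP = (83/6.4)^(1/0.635) = 12.969^1.575 ≈ 56.57 mb.
P_c ≤ 1012 − 56.57 = 955.43, so the highest integer P_c is 955 mb.

955 mb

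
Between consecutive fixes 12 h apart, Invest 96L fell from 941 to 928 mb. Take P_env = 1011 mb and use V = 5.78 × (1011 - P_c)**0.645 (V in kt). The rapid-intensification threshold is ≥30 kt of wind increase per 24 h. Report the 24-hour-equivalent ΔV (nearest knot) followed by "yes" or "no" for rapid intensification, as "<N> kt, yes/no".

V₁: ΔP = 70, V ≈ 5.78 × 70^0.645 ≈ 89.54 kt.
V₂: ΔP = 83, V ≈ 5.78 × 83^0.645 ≈ 99.94 kt.
ΔV over 12 h = 10.40 kt → 24 h equivalent = 10.40 × 24/12 ≈ 20.80 kt.
21 kt < 30 kt ⇒ not rapid intensification.

21 kt, no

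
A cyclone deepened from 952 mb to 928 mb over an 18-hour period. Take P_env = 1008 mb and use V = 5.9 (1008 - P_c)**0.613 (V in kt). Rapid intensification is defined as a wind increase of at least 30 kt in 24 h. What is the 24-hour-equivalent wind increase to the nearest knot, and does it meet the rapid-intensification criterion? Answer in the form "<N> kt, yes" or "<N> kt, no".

23 kt, no

V₁: ΔP = 56, V ≈ 5.9 × 56^0.613 ≈ 69.58 kt.
V₂: ΔP = 80, V ≈ 5.9 × 80^0.613 ≈ 86.59 kt.
ΔV over 18 h = 17.01 kt → 24 h equivalent = 17.01 × 24/18 ≈ 22.68 kt.
23 kt < 30 kt ⇒ not rapid intensification.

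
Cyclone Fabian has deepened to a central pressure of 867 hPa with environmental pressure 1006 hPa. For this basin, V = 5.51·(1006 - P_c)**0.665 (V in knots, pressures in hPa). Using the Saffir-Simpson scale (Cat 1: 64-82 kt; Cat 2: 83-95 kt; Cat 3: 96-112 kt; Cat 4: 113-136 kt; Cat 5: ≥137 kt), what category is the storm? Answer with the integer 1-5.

5

ΔP = 1006 − 867 = 139 hPa.
V ≈ 5.51 × 139^0.665 = 5.51 × 26.61 ≈ 147 kt.
147 kt falls in the Category 5 band.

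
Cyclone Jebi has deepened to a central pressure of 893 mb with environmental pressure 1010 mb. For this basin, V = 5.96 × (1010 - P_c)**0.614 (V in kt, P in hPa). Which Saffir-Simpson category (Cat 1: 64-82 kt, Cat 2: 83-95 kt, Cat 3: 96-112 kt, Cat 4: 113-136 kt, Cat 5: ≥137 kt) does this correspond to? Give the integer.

3

ΔP = 1010 − 893 = 117 mb.
V ≈ 5.96 × 117^0.614 = 5.96 × 18.62 ≈ 111 kt.
111 kt falls in the Category 3 band.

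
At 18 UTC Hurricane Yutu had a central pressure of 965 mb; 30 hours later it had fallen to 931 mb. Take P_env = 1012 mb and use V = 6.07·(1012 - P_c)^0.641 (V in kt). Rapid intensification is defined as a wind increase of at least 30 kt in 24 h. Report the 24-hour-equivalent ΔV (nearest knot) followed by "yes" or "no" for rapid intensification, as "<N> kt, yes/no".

V₁: ΔP = 47, V ≈ 6.07 × 47^0.641 ≈ 71.61 kt.
V₂: ΔP = 81, V ≈ 6.07 × 81^0.641 ≈ 101.51 kt.
ΔV over 30 h = 29.90 kt → 24 h equivalent = 29.90 × 24/30 ≈ 23.92 kt.
24 kt < 30 kt ⇒ not rapid intensification.

24 kt, no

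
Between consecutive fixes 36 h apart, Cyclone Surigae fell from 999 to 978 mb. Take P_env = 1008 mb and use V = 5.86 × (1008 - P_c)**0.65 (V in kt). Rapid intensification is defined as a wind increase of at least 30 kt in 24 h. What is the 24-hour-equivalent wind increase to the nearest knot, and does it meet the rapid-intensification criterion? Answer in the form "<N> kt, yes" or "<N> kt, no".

V₁: ΔP = 9, V ≈ 5.86 × 9^0.65 ≈ 24.44 kt.
V₂: ΔP = 30, V ≈ 5.86 × 30^0.65 ≈ 53.46 kt.
ΔV over 36 h = 29.02 kt → 24 h equivalent = 29.02 × 24/36 ≈ 19.35 kt.
19 kt < 30 kt ⇒ not rapid intensification.

19 kt, no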